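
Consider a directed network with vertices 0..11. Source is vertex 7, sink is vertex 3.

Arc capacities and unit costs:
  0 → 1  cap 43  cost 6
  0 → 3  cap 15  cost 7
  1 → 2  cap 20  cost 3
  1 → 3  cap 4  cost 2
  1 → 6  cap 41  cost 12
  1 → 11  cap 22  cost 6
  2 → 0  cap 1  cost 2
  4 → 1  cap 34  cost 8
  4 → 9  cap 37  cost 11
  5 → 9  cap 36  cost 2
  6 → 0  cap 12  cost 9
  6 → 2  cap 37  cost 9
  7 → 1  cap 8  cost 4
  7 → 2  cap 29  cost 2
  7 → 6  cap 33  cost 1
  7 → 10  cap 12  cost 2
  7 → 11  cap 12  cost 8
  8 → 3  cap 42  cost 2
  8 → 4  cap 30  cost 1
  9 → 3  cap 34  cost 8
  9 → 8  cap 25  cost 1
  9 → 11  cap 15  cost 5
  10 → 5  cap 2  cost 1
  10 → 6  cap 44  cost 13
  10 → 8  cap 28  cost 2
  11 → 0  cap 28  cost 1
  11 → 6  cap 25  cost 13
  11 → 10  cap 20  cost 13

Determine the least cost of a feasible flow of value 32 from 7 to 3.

Minimum cost for 32 units: 359

shortest-cost path #1: 7→1→3 push 4 @ unit cost 6 (adds 24)
shortest-cost path #2: 7→10→8→3 push 12 @ unit cost 6 (adds 72)
shortest-cost path #3: 7→2→0→3 push 1 @ unit cost 11 (adds 11)
shortest-cost path #4: 7→11→0→3 push 12 @ unit cost 16 (adds 192)
shortest-cost path #5: 7→6→0→3 push 2 @ unit cost 17 (adds 34)
shortest-cost path #6: 7→6→0→11→10→8→3 push 1 @ unit cost 26 (adds 26)
total cost = 359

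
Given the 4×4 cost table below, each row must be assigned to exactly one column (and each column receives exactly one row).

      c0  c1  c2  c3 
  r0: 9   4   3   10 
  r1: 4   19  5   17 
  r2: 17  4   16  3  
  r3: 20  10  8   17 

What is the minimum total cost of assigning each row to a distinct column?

Minimum assignment cost: 19

optimal assignment: row0→col1 (cost 4), row1→col0 (cost 4), row2→col3 (cost 3), row3→col2 (cost 8)
total = 4 + 4 + 3 + 8 = 19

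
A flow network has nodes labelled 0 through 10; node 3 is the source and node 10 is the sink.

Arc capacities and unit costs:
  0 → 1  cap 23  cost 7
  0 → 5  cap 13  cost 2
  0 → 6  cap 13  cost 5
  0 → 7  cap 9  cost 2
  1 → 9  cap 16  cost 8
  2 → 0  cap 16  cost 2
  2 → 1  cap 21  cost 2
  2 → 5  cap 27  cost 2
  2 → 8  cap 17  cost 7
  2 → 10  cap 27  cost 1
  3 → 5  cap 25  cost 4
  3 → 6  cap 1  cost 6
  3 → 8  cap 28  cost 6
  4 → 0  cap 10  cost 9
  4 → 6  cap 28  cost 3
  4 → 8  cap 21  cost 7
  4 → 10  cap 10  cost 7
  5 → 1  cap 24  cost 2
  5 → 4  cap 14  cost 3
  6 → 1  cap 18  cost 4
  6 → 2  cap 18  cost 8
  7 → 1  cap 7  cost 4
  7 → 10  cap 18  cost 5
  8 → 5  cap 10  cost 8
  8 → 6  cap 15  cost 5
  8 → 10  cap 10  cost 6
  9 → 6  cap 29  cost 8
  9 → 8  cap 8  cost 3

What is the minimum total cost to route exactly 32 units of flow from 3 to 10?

shortest-cost path #1: 3→8→10 push 10 @ unit cost 12 (adds 120)
shortest-cost path #2: 3→5→4→10 push 10 @ unit cost 14 (adds 140)
shortest-cost path #3: 3→6→2→10 push 1 @ unit cost 15 (adds 15)
shortest-cost path #4: 3→5→4→6→2→10 push 4 @ unit cost 19 (adds 76)
shortest-cost path #5: 3→8→6→2→10 push 7 @ unit cost 20 (adds 140)
total cost = 491

Minimum cost for 32 units: 491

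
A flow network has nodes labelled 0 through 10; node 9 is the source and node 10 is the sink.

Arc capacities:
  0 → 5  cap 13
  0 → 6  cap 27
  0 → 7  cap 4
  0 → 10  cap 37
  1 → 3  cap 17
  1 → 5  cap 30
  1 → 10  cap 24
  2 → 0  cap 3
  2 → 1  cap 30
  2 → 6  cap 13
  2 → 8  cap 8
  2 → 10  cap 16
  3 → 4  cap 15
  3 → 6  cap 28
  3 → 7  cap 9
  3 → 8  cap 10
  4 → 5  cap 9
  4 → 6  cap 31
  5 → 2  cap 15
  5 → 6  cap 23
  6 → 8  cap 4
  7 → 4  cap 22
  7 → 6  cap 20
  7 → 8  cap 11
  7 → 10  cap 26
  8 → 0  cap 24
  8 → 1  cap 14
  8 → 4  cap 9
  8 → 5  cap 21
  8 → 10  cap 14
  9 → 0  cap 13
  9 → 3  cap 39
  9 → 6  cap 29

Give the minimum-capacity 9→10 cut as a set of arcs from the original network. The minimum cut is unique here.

Min-cut arcs: {(3,7), (3,8), (4,5), (6,8), (9,0)} (total capacity 45)

augment #1: 9→0→10 push 13
augment #2: 9→3→7→10 push 9
augment #3: 9→3→8→10 push 10
augment #4: 9→6→8→10 push 4
augment #5: 9→3→4→5→2→10 push 9
max flow = 45; residual-reachable set from 9 gives S-side
cut edges (S→T): {(3,7), (3,8), (4,5), (6,8), (9,0)} total cap 45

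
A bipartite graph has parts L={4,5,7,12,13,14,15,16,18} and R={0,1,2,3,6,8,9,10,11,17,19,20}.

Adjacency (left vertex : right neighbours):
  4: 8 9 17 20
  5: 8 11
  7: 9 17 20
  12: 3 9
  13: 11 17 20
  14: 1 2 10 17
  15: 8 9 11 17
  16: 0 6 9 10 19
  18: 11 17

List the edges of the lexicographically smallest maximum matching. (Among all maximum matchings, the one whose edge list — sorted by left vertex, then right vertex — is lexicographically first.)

|M| = 8 (so the lex-smallest maximum matching has 8 edges)
process left vertices in ascending order; for each, take the smallest-labelled available neighbour that still permits 8 edges overall, or leave it unmatched if none does
lex-smallest matching: {4-8, 5-11, 7-9, 12-3, 13-20, 14-1, 15-17, 16-0}

Lex-smallest maximum matching: {(4,8), (5,11), (7,9), (12,3), (13,20), (14,1), (15,17), (16,0)}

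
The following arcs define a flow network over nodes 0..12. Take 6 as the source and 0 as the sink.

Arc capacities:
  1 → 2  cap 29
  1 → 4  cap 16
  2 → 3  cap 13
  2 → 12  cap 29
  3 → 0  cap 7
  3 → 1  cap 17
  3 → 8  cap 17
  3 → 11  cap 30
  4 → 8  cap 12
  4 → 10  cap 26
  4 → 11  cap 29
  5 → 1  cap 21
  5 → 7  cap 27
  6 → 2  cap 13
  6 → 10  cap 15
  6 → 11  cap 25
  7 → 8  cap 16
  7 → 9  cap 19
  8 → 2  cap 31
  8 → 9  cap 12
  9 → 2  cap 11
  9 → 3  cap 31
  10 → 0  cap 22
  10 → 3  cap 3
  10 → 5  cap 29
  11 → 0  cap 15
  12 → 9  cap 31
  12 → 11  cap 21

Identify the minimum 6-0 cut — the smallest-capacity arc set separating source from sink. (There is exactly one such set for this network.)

augment #1: 6→10→0 push 15
augment #2: 6→11→0 push 15
augment #3: 6→2→3→0 push 7
augment #4: 6→2→3→1→4→10→0 push 6
max flow = 43; residual-reachable set from 6 gives S-side
cut edges (S→T): {(6,2), (6,10), (11,0)} total cap 43

Min-cut arcs: {(6,2), (6,10), (11,0)} (total capacity 43)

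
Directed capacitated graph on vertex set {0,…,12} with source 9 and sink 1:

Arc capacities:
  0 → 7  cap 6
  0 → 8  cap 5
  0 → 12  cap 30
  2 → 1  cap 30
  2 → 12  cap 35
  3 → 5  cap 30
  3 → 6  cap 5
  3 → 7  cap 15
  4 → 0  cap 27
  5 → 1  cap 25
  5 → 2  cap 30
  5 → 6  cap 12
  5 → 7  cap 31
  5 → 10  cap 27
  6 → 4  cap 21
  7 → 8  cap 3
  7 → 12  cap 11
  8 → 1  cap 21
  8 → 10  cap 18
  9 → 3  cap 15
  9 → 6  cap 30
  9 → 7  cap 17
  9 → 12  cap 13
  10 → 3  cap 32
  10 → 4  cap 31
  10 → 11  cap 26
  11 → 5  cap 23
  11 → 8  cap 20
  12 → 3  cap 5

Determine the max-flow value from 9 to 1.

augment #1: 9→3→5→1 bottleneck 15, total now 15
augment #2: 9→7→8→1 bottleneck 3, total now 18
augment #3: 9→12→3→5→1 bottleneck 5, total now 23
augment #4: 9→6→4→0→8→1 bottleneck 5, total now 28

Maximum flow value: 28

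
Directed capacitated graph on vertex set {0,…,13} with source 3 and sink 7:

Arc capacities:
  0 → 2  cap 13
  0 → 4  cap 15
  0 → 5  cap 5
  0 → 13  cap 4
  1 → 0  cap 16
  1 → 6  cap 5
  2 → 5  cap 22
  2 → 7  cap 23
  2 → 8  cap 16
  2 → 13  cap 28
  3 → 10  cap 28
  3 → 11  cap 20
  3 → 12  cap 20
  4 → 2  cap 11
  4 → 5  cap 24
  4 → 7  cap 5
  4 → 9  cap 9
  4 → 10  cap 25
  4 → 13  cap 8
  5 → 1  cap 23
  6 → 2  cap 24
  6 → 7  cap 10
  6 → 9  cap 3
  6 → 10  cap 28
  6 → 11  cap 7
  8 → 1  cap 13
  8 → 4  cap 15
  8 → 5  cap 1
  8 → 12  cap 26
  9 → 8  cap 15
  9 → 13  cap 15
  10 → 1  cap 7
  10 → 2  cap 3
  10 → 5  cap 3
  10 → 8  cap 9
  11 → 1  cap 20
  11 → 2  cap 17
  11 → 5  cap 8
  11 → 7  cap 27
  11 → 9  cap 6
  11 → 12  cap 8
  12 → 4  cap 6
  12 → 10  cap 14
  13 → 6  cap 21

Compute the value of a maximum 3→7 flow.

augment #1: 3→11→7 bottleneck 20, total now 20
augment #2: 3→10→2→7 bottleneck 3, total now 23
augment #3: 3→12→4→7 bottleneck 5, total now 28
augment #4: 3→10→1→6→7 bottleneck 5, total now 33
augment #5: 3→12→4→2→7 bottleneck 1, total now 34
augment #6: 3→10→1→0→2→7 bottleneck 2, total now 36
augment #7: 3→10→8→4→2→7 bottleneck 9, total now 45
augment #8: 3→10→5→1→0→2→7 bottleneck 3, total now 48

Maximum flow value: 48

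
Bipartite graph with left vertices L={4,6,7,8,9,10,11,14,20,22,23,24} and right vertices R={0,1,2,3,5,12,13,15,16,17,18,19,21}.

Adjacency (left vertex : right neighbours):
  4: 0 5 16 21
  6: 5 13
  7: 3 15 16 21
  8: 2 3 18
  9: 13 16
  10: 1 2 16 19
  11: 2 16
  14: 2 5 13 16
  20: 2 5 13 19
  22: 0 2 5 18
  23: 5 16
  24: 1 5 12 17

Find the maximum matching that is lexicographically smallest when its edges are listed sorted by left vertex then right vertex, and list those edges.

Lex-smallest maximum matching: {(4,0), (6,5), (7,15), (8,3), (9,13), (10,1), (11,2), (14,16), (20,19), (22,18), (24,12)}

|M| = 11 (so the lex-smallest maximum matching has 11 edges)
process left vertices in ascending order; for each, take the smallest-labelled available neighbour that still permits 11 edges overall, or leave it unmatched if none does
lex-smallest matching: {4-0, 6-5, 7-15, 8-3, 9-13, 10-1, 11-2, 14-16, 20-19, 22-18, 24-12}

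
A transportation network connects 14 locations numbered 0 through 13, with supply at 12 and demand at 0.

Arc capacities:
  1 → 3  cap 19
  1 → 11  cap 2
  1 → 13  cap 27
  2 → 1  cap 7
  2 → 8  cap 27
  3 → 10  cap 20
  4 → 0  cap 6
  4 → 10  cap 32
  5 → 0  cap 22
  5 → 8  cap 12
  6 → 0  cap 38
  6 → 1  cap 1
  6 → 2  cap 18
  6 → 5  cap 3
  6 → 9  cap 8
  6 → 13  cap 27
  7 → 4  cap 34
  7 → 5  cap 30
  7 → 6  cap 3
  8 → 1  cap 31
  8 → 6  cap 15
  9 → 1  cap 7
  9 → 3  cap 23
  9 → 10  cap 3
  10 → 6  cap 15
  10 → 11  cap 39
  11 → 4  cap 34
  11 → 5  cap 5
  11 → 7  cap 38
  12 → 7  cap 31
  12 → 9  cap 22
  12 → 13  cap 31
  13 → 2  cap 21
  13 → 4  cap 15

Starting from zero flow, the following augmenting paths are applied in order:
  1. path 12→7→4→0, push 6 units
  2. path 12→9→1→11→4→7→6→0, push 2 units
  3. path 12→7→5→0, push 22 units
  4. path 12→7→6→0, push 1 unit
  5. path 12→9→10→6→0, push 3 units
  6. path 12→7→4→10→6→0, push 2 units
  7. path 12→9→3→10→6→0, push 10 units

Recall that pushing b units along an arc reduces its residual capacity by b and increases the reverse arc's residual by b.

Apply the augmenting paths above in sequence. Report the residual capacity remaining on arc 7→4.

Residual capacity of (7,4): 28

after path 1 (12→7→4→0, push 6): res(7,4)=28
after path 2 (12→9→1→11→4→7→6→0, push 2): res(7,4)=30
after path 3 (12→7→5→0, push 22): res(7,4)=30
after path 4 (12→7→6→0, push 1): res(7,4)=30
after path 5 (12→9→10→6→0, push 3): res(7,4)=30
after path 6 (12→7→4→10→6→0, push 2): res(7,4)=28
after path 7 (12→9→3→10→6→0, push 10): res(7,4)=28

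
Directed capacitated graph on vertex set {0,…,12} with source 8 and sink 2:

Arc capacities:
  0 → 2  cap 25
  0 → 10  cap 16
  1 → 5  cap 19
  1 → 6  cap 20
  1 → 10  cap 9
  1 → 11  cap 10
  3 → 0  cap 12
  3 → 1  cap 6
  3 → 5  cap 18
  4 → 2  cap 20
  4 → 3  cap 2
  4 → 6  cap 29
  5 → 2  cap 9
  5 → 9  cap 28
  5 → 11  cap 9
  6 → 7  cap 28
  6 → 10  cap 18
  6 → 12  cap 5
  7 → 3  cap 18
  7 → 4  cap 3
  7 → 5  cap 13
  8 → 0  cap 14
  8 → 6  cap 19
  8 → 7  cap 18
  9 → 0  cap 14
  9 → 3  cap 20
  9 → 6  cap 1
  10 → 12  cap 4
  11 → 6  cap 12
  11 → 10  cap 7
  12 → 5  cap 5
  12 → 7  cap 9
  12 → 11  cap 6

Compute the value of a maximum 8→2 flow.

Maximum flow value: 37

augment #1: 8→0→2 bottleneck 14, total now 14
augment #2: 8→7→4→2 bottleneck 3, total now 17
augment #3: 8→7→5→2 bottleneck 9, total now 26
augment #4: 8→7→3→0→2 bottleneck 6, total now 32
augment #5: 8→6→7→3→0→2 bottleneck 5, total now 37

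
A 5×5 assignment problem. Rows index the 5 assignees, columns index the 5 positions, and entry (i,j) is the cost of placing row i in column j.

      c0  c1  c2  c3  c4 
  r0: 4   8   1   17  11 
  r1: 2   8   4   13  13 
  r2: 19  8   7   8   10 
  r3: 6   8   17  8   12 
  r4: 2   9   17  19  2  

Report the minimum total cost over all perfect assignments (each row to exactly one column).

Minimum assignment cost: 21

one of 2 optimal assignments: row0→col2 (cost 1), row1→col0 (cost 2), row2→col1 (cost 8), row3→col3 (cost 8), row4→col4 (cost 2)
total = 1 + 2 + 8 + 8 + 2 = 21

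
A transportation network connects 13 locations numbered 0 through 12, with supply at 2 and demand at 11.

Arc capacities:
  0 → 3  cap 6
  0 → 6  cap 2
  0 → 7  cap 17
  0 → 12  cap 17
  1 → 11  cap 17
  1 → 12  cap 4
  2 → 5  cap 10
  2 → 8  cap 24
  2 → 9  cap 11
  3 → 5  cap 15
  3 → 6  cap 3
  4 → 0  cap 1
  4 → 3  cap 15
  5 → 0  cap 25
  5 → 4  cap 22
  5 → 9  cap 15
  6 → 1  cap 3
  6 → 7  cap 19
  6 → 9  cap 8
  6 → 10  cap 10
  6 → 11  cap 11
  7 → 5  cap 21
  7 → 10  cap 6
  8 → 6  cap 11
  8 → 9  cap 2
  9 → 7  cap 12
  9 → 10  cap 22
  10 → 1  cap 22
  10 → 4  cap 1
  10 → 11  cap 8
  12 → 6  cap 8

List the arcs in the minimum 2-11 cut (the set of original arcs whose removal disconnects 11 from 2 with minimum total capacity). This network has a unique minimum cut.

augment #1: 2→8→6→11 push 11
augment #2: 2→9→10→11 push 8
augment #3: 2→9→10→1→11 push 3
augment #4: 2→5→0→6→1→11 push 2
augment #5: 2→5→9→10→1→11 push 8
augment #6: 2→8→9→10→1→11 push 2
max flow = 34; residual-reachable set from 2 gives S-side
cut edges (S→T): {(2,5), (2,9), (8,6), (8,9)} total cap 34

Min-cut arcs: {(2,5), (2,9), (8,6), (8,9)} (total capacity 34)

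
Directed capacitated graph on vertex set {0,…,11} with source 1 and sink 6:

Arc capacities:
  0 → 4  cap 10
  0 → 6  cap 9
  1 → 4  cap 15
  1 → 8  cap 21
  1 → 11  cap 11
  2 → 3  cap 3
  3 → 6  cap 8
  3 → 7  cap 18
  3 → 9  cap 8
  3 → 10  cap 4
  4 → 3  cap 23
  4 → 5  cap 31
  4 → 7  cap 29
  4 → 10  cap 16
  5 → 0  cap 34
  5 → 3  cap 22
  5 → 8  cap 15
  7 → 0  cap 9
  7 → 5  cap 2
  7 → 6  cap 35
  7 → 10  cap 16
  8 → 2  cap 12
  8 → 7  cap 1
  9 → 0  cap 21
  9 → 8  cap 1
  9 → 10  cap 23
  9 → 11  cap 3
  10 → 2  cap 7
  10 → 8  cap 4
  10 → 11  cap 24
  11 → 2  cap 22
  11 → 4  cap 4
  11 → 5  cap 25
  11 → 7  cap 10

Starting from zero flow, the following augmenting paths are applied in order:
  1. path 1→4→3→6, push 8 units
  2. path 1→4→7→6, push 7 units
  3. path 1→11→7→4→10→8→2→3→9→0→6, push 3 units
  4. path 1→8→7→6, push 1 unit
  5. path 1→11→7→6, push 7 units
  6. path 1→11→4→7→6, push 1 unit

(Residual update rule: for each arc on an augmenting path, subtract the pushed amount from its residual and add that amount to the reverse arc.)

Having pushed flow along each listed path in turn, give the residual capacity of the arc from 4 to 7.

after path 1 (1→4→3→6, push 8): res(4,7)=29
after path 2 (1→4→7→6, push 7): res(4,7)=22
after path 3 (1→11→7→4→10→8→2→3→9→0→6, push 3): res(4,7)=25
after path 4 (1→8→7→6, push 1): res(4,7)=25
after path 5 (1→11→7→6, push 7): res(4,7)=25
after path 6 (1→11→4→7→6, push 1): res(4,7)=24

Residual capacity of (4,7): 24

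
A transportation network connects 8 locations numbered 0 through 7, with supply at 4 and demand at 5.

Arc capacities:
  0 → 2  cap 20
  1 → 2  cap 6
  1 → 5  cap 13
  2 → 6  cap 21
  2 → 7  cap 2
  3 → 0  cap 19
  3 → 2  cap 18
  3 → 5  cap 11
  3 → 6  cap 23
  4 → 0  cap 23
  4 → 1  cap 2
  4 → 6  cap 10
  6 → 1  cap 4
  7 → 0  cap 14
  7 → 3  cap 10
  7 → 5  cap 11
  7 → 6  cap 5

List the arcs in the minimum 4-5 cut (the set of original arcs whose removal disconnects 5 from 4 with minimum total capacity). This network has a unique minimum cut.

augment #1: 4→1→5 push 2
augment #2: 4→6→1→5 push 4
augment #3: 4→0→2→7→5 push 2
max flow = 8; residual-reachable set from 4 gives S-side
cut edges (S→T): {(2,7), (4,1), (6,1)} total cap 8

Min-cut arcs: {(2,7), (4,1), (6,1)} (total capacity 8)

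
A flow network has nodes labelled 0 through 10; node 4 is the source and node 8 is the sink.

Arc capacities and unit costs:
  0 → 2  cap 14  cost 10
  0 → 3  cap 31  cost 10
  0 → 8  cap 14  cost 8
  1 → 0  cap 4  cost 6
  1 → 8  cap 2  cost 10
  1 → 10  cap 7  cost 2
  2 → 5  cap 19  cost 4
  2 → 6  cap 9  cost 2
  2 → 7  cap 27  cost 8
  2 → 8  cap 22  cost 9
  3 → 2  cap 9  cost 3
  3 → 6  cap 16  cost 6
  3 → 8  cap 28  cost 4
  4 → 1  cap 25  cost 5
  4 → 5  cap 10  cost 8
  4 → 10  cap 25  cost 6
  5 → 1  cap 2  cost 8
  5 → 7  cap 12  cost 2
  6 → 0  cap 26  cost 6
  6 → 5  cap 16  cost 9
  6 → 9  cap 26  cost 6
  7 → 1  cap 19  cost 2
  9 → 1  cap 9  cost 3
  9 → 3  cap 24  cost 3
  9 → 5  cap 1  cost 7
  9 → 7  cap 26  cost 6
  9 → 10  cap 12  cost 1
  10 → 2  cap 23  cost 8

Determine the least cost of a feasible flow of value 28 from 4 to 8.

Minimum cost for 28 units: 612

shortest-cost path #1: 4→1→8 push 2 @ unit cost 15 (adds 30)
shortest-cost path #2: 4→1→0→8 push 4 @ unit cost 19 (adds 76)
shortest-cost path #3: 4→10→2→8 push 22 @ unit cost 23 (adds 506)
total cost = 612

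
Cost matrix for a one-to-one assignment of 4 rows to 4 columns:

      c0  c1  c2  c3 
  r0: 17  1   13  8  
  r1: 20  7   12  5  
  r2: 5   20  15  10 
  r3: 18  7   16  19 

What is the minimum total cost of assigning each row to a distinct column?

optimal assignment: row0→col1 (cost 1), row1→col3 (cost 5), row2→col0 (cost 5), row3→col2 (cost 16)
total = 1 + 5 + 5 + 16 = 27

Minimum assignment cost: 27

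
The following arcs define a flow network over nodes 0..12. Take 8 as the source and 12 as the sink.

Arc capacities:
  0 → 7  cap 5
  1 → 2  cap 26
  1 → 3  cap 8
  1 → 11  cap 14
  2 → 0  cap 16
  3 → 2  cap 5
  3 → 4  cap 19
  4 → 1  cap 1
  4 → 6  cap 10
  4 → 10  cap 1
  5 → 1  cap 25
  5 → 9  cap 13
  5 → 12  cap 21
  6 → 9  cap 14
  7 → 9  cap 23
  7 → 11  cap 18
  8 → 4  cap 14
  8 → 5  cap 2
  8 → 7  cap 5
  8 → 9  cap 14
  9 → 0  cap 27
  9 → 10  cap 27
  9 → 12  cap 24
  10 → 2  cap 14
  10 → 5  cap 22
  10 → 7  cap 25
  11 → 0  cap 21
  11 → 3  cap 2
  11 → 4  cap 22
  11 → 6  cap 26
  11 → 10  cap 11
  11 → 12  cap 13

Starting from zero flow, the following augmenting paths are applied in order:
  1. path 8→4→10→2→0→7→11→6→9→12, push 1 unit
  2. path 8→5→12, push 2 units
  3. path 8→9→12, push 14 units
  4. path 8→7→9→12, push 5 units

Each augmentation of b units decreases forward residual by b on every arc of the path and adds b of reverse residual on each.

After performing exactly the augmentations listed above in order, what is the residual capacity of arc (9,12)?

Residual capacity of (9,12): 4

after path 1 (8→4→10→2→0→7→11→6→9→12, push 1): res(9,12)=23
after path 2 (8→5→12, push 2): res(9,12)=23
after path 3 (8→9→12, push 14): res(9,12)=9
after path 4 (8→7→9→12, push 5): res(9,12)=4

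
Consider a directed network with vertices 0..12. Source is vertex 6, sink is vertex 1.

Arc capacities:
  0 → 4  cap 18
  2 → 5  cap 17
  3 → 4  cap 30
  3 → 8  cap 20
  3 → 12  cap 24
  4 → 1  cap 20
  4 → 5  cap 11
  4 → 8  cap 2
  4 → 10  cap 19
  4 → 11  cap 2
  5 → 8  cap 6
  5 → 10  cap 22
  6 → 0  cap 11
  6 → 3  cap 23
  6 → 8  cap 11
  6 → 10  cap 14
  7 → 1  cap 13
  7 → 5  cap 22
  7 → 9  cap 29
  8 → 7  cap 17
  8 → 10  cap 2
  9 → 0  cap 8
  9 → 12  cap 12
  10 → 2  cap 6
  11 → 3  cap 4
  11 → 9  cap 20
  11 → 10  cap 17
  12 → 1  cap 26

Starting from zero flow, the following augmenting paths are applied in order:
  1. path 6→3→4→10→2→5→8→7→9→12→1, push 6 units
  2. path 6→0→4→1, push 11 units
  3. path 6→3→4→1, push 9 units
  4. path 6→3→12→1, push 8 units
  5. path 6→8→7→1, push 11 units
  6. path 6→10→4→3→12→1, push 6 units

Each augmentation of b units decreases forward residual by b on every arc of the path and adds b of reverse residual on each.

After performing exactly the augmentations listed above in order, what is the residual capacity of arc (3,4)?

Residual capacity of (3,4): 21

after path 1 (6→3→4→10→2→5→8→7→9→12→1, push 6): res(3,4)=24
after path 2 (6→0→4→1, push 11): res(3,4)=24
after path 3 (6→3→4→1, push 9): res(3,4)=15
after path 4 (6→3→12→1, push 8): res(3,4)=15
after path 5 (6→8→7→1, push 11): res(3,4)=15
after path 6 (6→10→4→3→12→1, push 6): res(3,4)=21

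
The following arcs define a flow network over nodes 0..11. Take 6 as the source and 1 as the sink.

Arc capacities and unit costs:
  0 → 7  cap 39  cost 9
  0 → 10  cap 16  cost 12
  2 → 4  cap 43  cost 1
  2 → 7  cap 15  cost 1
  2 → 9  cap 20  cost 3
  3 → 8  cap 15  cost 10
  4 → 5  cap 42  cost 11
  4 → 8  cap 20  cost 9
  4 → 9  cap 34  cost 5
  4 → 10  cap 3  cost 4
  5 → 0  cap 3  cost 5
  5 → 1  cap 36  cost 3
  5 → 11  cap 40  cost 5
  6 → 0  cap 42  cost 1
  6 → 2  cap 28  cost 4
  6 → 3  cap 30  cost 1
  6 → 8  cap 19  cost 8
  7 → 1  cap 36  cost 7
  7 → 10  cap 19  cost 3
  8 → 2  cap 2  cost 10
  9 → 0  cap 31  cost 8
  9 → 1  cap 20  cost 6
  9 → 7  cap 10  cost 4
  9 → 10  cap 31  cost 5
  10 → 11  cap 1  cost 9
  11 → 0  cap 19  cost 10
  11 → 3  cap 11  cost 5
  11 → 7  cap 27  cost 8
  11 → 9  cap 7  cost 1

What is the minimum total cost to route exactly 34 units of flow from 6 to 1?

Minimum cost for 34 units: 451

shortest-cost path #1: 6→2→7→1 push 15 @ unit cost 12 (adds 180)
shortest-cost path #2: 6→2→9→1 push 13 @ unit cost 13 (adds 169)
shortest-cost path #3: 6→0→7→1 push 6 @ unit cost 17 (adds 102)
total cost = 451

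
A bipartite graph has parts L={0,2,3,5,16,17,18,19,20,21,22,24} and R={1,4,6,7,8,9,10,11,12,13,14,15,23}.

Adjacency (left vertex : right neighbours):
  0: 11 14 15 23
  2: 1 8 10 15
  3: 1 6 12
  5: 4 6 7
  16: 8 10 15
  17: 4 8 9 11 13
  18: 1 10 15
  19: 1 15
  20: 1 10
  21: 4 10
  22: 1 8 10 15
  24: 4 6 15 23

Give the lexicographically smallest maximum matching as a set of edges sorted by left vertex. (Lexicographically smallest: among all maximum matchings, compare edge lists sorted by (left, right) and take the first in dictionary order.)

Lex-smallest maximum matching: {(0,11), (2,1), (3,6), (5,7), (16,8), (17,9), (18,10), (19,15), (21,4), (24,23)}

|M| = 10 (so the lex-smallest maximum matching has 10 edges)
process left vertices in ascending order; for each, take the smallest-labelled available neighbour that still permits 10 edges overall, or leave it unmatched if none does
lex-smallest matching: {0-11, 2-1, 3-6, 5-7, 16-8, 17-9, 18-10, 19-15, 21-4, 24-23}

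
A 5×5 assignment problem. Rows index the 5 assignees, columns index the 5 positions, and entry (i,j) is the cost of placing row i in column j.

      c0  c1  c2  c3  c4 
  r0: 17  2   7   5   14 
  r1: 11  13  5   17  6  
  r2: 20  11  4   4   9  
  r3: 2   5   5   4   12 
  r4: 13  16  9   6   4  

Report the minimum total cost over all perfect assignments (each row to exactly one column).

Minimum assignment cost: 17

optimal assignment: row0→col1 (cost 2), row1→col2 (cost 5), row2→col3 (cost 4), row3→col0 (cost 2), row4→col4 (cost 4)
total = 2 + 5 + 4 + 2 + 4 = 17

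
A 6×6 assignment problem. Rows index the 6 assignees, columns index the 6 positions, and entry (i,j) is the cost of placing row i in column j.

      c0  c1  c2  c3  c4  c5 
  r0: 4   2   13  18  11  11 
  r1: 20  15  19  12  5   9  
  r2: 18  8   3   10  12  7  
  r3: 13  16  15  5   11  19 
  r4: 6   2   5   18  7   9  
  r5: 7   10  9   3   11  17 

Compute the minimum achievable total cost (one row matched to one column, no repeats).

one of 2 optimal assignments: row0→col1 (cost 2), row1→col4 (cost 5), row2→col2 (cost 3), row3→col3 (cost 5), row4→col5 (cost 9), row5→col0 (cost 7)
total = 2 + 5 + 3 + 5 + 9 + 7 = 31

Minimum assignment cost: 31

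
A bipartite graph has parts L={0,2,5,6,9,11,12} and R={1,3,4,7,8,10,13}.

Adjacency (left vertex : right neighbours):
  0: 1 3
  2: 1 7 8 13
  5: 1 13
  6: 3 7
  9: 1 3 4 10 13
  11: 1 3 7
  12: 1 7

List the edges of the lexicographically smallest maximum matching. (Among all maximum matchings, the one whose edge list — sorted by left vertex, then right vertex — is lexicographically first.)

|M| = 6 (so the lex-smallest maximum matching has 6 edges)
process left vertices in ascending order; for each, take the smallest-labelled available neighbour that still permits 6 edges overall, or leave it unmatched if none does
lex-smallest matching: {0-1, 2-8, 5-13, 6-3, 9-4, 11-7}

Lex-smallest maximum matching: {(0,1), (2,8), (5,13), (6,3), (9,4), (11,7)}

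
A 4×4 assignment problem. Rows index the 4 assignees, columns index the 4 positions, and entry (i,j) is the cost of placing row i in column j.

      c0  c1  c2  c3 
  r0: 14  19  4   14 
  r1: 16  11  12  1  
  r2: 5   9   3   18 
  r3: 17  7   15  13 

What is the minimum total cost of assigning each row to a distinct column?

optimal assignment: row0→col2 (cost 4), row1→col3 (cost 1), row2→col0 (cost 5), row3→col1 (cost 7)
total = 4 + 1 + 5 + 7 = 17

Minimum assignment cost: 17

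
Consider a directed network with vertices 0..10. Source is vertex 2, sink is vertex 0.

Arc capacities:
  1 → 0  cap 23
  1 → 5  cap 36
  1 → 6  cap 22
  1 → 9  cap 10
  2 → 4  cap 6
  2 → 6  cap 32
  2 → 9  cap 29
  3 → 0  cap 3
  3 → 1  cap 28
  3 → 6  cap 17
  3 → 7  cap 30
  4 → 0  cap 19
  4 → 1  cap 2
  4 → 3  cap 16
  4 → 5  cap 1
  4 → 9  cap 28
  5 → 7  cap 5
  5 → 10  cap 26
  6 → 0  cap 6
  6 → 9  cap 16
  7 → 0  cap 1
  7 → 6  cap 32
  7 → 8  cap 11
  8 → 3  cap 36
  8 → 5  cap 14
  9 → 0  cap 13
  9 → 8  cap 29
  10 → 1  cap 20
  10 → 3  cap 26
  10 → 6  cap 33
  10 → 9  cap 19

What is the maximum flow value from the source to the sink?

augment #1: 2→4→0 bottleneck 6, total now 6
augment #2: 2→6→0 bottleneck 6, total now 12
augment #3: 2→9→0 bottleneck 13, total now 25
augment #4: 2→9→8→3→0 bottleneck 3, total now 28
augment #5: 2→9→8→3→1→0 bottleneck 13, total now 41
augment #6: 2→6→9→8→3→1→0 bottleneck 10, total now 51
augment #7: 2→6→9→8→3→7→0 bottleneck 1, total now 52

Maximum flow value: 52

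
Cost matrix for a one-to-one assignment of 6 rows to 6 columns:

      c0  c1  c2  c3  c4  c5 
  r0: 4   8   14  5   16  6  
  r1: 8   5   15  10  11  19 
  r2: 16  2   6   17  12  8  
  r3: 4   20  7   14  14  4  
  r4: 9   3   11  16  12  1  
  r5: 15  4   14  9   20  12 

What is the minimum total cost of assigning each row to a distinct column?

optimal assignment: row0→col3 (cost 5), row1→col4 (cost 11), row2→col2 (cost 6), row3→col0 (cost 4), row4→col5 (cost 1), row5→col1 (cost 4)
total = 5 + 11 + 6 + 4 + 1 + 4 = 31

Minimum assignment cost: 31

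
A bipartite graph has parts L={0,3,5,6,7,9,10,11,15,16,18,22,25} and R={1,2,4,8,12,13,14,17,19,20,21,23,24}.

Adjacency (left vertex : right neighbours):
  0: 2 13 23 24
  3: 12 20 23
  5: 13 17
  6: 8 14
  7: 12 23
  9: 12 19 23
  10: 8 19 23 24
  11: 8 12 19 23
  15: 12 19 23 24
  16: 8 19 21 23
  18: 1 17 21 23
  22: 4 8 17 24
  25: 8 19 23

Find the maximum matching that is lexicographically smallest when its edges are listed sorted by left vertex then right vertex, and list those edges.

|M| = 12 (so the lex-smallest maximum matching has 12 edges)
process left vertices in ascending order; for each, take the smallest-labelled available neighbour that still permits 12 edges overall, or leave it unmatched if none does
lex-smallest matching: {0-2, 3-20, 5-13, 6-14, 7-12, 9-19, 10-8, 11-23, 15-24, 16-21, 18-1, 22-4}

Lex-smallest maximum matching: {(0,2), (3,20), (5,13), (6,14), (7,12), (9,19), (10,8), (11,23), (15,24), (16,21), (18,1), (22,4)}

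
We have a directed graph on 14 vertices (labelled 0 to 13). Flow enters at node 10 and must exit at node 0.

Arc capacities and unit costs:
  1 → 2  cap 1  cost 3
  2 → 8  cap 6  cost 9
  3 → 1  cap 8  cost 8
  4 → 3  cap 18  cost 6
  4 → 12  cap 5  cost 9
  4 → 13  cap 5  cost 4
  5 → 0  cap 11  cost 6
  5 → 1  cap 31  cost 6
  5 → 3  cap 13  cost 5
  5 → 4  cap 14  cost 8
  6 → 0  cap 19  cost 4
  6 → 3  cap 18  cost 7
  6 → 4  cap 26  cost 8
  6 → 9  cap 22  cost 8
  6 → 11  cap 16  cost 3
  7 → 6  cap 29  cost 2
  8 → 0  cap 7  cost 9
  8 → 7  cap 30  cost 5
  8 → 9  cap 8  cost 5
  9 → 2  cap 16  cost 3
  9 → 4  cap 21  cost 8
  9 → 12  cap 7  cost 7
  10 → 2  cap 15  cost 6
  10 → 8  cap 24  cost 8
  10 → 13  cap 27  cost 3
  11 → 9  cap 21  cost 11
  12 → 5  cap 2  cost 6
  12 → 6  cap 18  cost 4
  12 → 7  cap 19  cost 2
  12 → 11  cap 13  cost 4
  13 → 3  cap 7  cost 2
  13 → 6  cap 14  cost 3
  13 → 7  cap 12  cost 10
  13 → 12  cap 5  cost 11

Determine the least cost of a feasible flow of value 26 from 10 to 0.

Minimum cost for 26 units: 354

shortest-cost path #1: 10→13→6→0 push 14 @ unit cost 10 (adds 140)
shortest-cost path #2: 10→8→0 push 7 @ unit cost 17 (adds 119)
shortest-cost path #3: 10→13→7→6→0 push 5 @ unit cost 19 (adds 95)
total cost = 354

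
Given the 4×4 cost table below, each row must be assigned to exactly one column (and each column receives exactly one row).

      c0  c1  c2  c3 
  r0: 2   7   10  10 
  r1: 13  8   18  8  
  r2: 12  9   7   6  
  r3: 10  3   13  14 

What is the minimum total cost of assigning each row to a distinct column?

optimal assignment: row0→col0 (cost 2), row1→col3 (cost 8), row2→col2 (cost 7), row3→col1 (cost 3)
total = 2 + 8 + 7 + 3 = 20

Minimum assignment cost: 20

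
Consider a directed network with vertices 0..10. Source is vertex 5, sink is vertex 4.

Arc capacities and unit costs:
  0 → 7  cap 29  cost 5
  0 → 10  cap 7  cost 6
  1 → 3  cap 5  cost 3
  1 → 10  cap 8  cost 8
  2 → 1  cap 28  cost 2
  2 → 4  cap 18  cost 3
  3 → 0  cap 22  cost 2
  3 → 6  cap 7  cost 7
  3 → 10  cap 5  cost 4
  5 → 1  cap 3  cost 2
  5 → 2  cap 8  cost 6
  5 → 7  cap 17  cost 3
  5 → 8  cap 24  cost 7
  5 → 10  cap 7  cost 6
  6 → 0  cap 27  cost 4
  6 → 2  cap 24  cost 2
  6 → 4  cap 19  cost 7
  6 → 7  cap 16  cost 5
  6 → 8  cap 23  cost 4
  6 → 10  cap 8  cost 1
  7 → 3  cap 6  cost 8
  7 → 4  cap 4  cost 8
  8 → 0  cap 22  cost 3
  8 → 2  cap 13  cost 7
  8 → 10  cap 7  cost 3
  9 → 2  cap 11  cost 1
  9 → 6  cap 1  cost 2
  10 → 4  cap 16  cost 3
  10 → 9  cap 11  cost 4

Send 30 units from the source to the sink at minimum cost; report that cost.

shortest-cost path #1: 5→10→4 push 7 @ unit cost 9 (adds 63)
shortest-cost path #2: 5→2→4 push 8 @ unit cost 9 (adds 72)
shortest-cost path #3: 5→7→4 push 4 @ unit cost 11 (adds 44)
shortest-cost path #4: 5→1→3→10→4 push 3 @ unit cost 12 (adds 36)
shortest-cost path #5: 5→8→10→4 push 6 @ unit cost 13 (adds 78)
shortest-cost path #6: 5→8→2→4 push 2 @ unit cost 17 (adds 34)
total cost = 327

Minimum cost for 30 units: 327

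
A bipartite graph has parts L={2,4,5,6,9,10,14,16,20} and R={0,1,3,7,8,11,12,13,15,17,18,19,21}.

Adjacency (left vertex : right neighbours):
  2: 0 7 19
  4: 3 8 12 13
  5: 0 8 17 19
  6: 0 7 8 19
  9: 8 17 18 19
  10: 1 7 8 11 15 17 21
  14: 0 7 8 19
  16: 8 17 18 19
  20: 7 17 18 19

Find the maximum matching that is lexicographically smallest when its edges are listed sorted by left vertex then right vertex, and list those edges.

|M| = 8 (so the lex-smallest maximum matching has 8 edges)
process left vertices in ascending order; for each, take the smallest-labelled available neighbour that still permits 8 edges overall, or leave it unmatched if none does
lex-smallest matching: {2-0, 4-3, 5-8, 6-7, 9-17, 10-1, 14-19, 16-18}

Lex-smallest maximum matching: {(2,0), (4,3), (5,8), (6,7), (9,17), (10,1), (14,19), (16,18)}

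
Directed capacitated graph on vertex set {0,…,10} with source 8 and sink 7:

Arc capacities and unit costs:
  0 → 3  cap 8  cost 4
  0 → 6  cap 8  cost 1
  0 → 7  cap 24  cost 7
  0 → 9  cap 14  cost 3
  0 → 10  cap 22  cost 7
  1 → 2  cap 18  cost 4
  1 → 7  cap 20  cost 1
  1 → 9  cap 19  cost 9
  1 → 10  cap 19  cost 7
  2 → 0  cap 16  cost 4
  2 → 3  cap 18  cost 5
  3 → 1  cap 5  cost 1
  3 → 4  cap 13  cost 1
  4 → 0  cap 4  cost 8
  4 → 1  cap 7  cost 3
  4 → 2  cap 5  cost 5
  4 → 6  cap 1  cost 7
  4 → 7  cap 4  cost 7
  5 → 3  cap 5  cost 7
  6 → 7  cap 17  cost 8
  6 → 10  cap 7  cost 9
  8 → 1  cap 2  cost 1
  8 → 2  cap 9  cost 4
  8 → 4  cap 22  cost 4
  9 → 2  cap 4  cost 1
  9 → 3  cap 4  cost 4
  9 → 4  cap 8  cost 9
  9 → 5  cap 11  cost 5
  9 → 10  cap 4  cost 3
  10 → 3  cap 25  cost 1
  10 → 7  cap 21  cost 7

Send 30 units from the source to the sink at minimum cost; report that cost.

Minimum cost for 30 units: 374

shortest-cost path #1: 8→1→7 push 2 @ unit cost 2 (adds 4)
shortest-cost path #2: 8→4→1→7 push 7 @ unit cost 8 (adds 56)
shortest-cost path #3: 8→4→7 push 4 @ unit cost 11 (adds 44)
shortest-cost path #4: 8→2→3→1→7 push 5 @ unit cost 11 (adds 55)
shortest-cost path #5: 8→2→0→7 push 4 @ unit cost 15 (adds 60)
shortest-cost path #6: 8→4→6→7 push 1 @ unit cost 19 (adds 19)
shortest-cost path #7: 8→4→0→7 push 4 @ unit cost 19 (adds 76)
shortest-cost path #8: 8→4→2→0→7 push 3 @ unit cost 20 (adds 60)
total cost = 374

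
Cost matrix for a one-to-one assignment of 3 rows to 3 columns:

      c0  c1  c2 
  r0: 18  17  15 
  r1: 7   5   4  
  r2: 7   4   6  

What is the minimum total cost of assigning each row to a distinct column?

one of 2 optimal assignments: row0→col0 (cost 18), row1→col2 (cost 4), row2→col1 (cost 4)
total = 18 + 4 + 4 = 26

Minimum assignment cost: 26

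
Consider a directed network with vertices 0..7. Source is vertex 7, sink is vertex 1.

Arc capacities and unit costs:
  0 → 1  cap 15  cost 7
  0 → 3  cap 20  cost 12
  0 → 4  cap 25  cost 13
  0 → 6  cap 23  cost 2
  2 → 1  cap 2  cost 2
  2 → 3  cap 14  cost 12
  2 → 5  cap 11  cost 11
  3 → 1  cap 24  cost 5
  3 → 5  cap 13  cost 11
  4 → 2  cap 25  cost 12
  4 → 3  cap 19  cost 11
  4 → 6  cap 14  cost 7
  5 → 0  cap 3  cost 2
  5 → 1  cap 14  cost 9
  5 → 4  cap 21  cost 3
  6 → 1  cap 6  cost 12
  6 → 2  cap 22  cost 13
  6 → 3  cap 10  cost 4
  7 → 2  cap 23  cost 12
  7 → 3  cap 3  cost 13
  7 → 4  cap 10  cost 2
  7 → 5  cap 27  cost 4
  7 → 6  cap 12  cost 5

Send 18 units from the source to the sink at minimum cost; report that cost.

Minimum cost for 18 units: 235

shortest-cost path #1: 7→5→1 push 14 @ unit cost 13 (adds 182)
shortest-cost path #2: 7→5→0→1 push 3 @ unit cost 13 (adds 39)
shortest-cost path #3: 7→2→1 push 1 @ unit cost 14 (adds 14)
total cost = 235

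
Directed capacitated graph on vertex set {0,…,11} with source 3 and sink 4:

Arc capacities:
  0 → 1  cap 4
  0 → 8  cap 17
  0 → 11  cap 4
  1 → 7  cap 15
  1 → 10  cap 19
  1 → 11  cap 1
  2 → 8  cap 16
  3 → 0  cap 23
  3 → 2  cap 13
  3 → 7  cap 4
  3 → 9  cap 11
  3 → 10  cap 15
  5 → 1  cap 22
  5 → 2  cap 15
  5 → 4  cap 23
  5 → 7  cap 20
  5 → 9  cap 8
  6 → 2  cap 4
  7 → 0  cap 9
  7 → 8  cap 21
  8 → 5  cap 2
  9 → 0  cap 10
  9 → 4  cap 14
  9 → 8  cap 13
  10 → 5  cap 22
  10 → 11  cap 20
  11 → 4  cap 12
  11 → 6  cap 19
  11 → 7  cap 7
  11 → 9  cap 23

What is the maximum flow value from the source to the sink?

Maximum flow value: 36

augment #1: 3→9→4 bottleneck 11, total now 11
augment #2: 3→0→11→4 bottleneck 4, total now 15
augment #3: 3→10→5→4 bottleneck 15, total now 30
augment #4: 3→0→1→11→4 bottleneck 1, total now 31
augment #5: 3→0→8→5→4 bottleneck 2, total now 33
augment #6: 3→0→1→10→5→4 bottleneck 3, total now 36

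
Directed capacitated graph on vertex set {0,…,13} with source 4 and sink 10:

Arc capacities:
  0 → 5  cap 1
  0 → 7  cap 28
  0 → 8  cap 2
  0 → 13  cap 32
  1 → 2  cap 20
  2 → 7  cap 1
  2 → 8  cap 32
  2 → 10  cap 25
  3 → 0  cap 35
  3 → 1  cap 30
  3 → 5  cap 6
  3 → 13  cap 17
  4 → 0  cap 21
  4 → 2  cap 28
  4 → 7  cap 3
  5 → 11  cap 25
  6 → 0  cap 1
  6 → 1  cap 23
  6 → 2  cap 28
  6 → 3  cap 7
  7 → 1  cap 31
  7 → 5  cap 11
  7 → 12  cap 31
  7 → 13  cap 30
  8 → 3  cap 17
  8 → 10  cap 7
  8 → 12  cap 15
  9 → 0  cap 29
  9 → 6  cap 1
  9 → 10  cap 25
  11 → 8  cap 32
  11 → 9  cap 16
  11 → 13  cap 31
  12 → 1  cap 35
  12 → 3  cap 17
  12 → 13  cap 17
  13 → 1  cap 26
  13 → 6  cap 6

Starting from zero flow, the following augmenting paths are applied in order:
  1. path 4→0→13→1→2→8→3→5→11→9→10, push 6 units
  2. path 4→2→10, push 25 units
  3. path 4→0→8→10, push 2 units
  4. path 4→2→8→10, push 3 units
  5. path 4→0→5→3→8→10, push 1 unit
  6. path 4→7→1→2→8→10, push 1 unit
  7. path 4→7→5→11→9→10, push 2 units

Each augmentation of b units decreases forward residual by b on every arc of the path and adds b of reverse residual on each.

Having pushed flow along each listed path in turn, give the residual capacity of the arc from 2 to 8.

Residual capacity of (2,8): 22

after path 1 (4→0→13→1→2→8→3→5→11→9→10, push 6): res(2,8)=26
after path 2 (4→2→10, push 25): res(2,8)=26
after path 3 (4→0→8→10, push 2): res(2,8)=26
after path 4 (4→2→8→10, push 3): res(2,8)=23
after path 5 (4→0→5→3→8→10, push 1): res(2,8)=23
after path 6 (4→7→1→2→8→10, push 1): res(2,8)=22
after path 7 (4→7→5→11→9→10, push 2): res(2,8)=22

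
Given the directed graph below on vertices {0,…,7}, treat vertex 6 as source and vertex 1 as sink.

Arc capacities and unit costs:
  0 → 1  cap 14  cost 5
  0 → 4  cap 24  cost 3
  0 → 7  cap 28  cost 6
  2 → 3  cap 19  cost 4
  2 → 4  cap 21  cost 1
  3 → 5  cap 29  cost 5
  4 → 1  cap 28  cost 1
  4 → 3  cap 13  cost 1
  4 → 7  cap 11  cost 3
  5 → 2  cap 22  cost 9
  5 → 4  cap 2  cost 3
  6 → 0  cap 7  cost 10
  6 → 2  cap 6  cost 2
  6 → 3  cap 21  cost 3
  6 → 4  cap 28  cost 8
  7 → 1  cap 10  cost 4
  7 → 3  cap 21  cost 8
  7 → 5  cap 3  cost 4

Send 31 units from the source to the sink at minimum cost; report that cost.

shortest-cost path #1: 6→2→4→1 push 6 @ unit cost 4 (adds 24)
shortest-cost path #2: 6→4→1 push 22 @ unit cost 9 (adds 198)
shortest-cost path #3: 6→0→1 push 3 @ unit cost 15 (adds 45)
total cost = 267

Minimum cost for 31 units: 267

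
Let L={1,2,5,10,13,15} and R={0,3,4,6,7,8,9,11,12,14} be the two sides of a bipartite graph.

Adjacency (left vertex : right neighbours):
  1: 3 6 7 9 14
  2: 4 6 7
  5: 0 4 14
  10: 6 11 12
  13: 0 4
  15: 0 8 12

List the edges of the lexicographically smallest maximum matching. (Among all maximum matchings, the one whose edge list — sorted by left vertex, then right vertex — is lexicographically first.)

Lex-smallest maximum matching: {(1,3), (2,4), (5,14), (10,6), (13,0), (15,8)}

|M| = 6 (so the lex-smallest maximum matching has 6 edges)
process left vertices in ascending order; for each, take the smallest-labelled available neighbour that still permits 6 edges overall, or leave it unmatched if none does
lex-smallest matching: {1-3, 2-4, 5-14, 10-6, 13-0, 15-8}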